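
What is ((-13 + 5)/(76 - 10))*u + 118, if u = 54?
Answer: 1226/11 ≈ 111.45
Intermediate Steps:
((-13 + 5)/(76 - 10))*u + 118 = ((-13 + 5)/(76 - 10))*54 + 118 = -8/66*54 + 118 = -8*1/66*54 + 118 = -4/33*54 + 118 = -72/11 + 118 = 1226/11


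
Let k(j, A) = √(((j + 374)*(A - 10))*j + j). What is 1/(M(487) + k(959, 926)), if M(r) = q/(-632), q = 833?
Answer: 75208/66816035260425 + 399424*√1170966811/467712246822975 ≈ 2.9224e-5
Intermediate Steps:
k(j, A) = √(j + j*(-10 + A)*(374 + j)) (k(j, A) = √(((374 + j)*(-10 + A))*j + j) = √(((-10 + A)*(374 + j))*j + j) = √(j*(-10 + A)*(374 + j) + j) = √(j + j*(-10 + A)*(374 + j)))
M(r) = -833/632 (M(r) = 833/(-632) = 833*(-1/632) = -833/632)
1/(M(487) + k(959, 926)) = 1/(-833/632 + √(959*(-3739 - 10*959 + 374*926 + 926*959))) = 1/(-833/632 + √(959*(-3739 - 9590 + 346324 + 888034))) = 1/(-833/632 + √(959*1221029)) = 1/(-833/632 + √1170966811)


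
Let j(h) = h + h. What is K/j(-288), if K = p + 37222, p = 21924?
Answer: -29573/288 ≈ -102.68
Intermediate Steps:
j(h) = 2*h
K = 59146 (K = 21924 + 37222 = 59146)
K/j(-288) = 59146/((2*(-288))) = 59146/(-576) = 59146*(-1/576) = -29573/288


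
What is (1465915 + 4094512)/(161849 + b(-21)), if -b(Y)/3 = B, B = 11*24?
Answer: 5560427/161057 ≈ 34.525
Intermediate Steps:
B = 264
b(Y) = -792 (b(Y) = -3*264 = -792)
(1465915 + 4094512)/(161849 + b(-21)) = (1465915 + 4094512)/(161849 - 792) = 5560427/161057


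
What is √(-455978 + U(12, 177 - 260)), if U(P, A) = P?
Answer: I*√455966 ≈ 675.25*I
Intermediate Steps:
√(-455978 + U(12, 177 - 260)) = √(-455978 + 12) = √(-455966) = I*√455966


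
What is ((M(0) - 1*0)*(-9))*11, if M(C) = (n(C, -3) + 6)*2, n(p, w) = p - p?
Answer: -1188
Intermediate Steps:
n(p, w) = 0
M(C) = 12 (M(C) = (0 + 6)*2 = 6*2 = 12)
((M(0) - 1*0)*(-9))*11 = ((12 - 1*0)*(-9))*11 = ((12 + 0)*(-9))*11 = (12*(-9))*11 = -108*11 = -1188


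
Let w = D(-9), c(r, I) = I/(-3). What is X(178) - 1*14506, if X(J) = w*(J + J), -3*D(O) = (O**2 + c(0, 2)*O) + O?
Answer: -23762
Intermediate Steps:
c(r, I) = -I/3 (c(r, I) = I*(-1/3) = -I/3)
D(O) = -O**2/3 - O/9 (D(O) = -((O**2 + (-1/3*2)*O) + O)/3 = -((O**2 - 2*O/3) + O)/3 = -(O**2 + O/3)/3 = -O**2/3 - O/9)
w = -26 (w = -1/9*(-9)*(1 + 3*(-9)) = -1/9*(-9)*(1 - 27) = -1/9*(-9)*(-26) = -26)
X(J) = -52*J (X(J) = -26*(J + J) = -52*J)
X(178) - 1*14506 = -52*178 - 1*14506 = -9256 - 14506 = -23762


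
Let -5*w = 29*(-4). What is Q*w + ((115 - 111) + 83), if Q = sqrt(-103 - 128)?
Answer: 87 + 116*I*sqrt(231)/5 ≈ 87.0 + 352.61*I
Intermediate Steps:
w = 116/5 (w = -29*(-4)/5 = -1/5*(-116) = 116/5 ≈ 23.200)
Q = I*sqrt(231) (Q = sqrt(-231) = I*sqrt(231) ≈ 15.199*I)
Q*w + ((115 - 111) + 83) = (I*sqrt(231))*(116/5) + ((115 - 111) + 83) = 116*I*sqrt(231)/5 + (4 + 83) = 116*I*sqrt(231)/5 + 87 = 87 + 116*I*sqrt(231)/5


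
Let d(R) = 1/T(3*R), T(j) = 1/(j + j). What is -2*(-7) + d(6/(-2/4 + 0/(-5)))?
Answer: -58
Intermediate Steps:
T(j) = 1/(2*j)
d(R) = 6*R (d(R) = 1/(1/(2*((3*R)))) = 1/((1/(3*R))/2) = 1/(1/(6*R)) = 6*R)
-2*(-7) + d(6/(-2/4 + 0/(-5))) = -2*(-7) + 6*(6/(-2/4 + 0/(-5))) = 14 + 6*(6/(-2*1/4 + 0*(-1/5))) = 14 + 6*(6/(-1/2 + 0)) = 14 + 6*(6/(-1/2)) = 14 + 6*(6*(-2)) = 14 + 6*(-12) = 14 - 72 = -58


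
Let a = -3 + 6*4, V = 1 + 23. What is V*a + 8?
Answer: 512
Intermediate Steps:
V = 24
a = 21 (a = -3 + 24 = 21)
V*a + 8 = 24*21 + 8 = 504 + 8 = 512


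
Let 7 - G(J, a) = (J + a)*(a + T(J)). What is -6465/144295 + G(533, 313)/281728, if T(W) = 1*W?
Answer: -21018920335/8130388352 ≈ -2.5852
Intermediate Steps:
T(W) = W
G(J, a) = 7 - (J + a)**2 (G(J, a) = 7 - (J + a)*(a + J) = 7 - (J + a)*(J + a) = 7 - (J + a)**2)
-6465/144295 + G(533, 313)/281728 = -6465/144295 + (7 - 1*533**2 - 1*313**2 - 2*533*313)/281728 = -6465*1/144295 + (7 - 1*284089 - 1*97969 - 333658)*(1/281728) = -1293/28859 + (7 - 284089 - 97969 - 333658)*(1/281728) = -1293/28859 - 715709*1/281728 = -1293/28859 - 715709/281728 = -21018920335/8130388352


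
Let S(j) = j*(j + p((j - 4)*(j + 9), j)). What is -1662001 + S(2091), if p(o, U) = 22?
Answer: 2756282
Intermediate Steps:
S(j) = j*(22 + j) (S(j) = j*(j + 22) = j*(22 + j))
-1662001 + S(2091) = -1662001 + 2091*(22 + 2091) = -1662001 + 2091*2113 = -1662001 + 4418283 = 2756282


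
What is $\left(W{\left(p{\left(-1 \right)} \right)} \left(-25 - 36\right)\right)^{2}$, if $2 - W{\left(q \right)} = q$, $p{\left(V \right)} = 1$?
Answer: $3721$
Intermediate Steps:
$W{\left(q \right)} = 2 - q$
$\left(W{\left(p{\left(-1 \right)} \right)} \left(-25 - 36\right)\right)^{2} = \left(\left(2 - 1\right) \left(-25 - 36\right)\right)^{2} = \left(1 \left(-61\right)\right)^{2} = \left(-61\right)^{2} = 3721$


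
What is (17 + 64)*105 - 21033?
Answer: -12528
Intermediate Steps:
(17 + 64)*105 - 21033 = 81*105 - 21033 = 8505 - 21033 = -12528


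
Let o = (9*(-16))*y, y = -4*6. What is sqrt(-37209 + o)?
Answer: I*sqrt(33753) ≈ 183.72*I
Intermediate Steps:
y = -24
o = 3456 (o = (9*(-16))*(-24) = -144*(-24) = 3456)
sqrt(-37209 + o) = sqrt(-37209 + 3456) = sqrt(-33753) = I*sqrt(33753)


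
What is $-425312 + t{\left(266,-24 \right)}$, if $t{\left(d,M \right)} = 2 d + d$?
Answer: $-424514$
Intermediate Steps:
$t{\left(d,M \right)} = 3 d$
$-425312 + t{\left(266,-24 \right)} = -425312 + 3 \cdot 266 = -425312 + 798 = -424514$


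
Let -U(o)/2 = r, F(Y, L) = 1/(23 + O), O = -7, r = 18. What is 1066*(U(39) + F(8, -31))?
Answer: -306475/8 ≈ -38309.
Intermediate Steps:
F(Y, L) = 1/16 (F(Y, L) = 1/(23 - 7) = 1/16)
U(o) = -36 (U(o) = -2*18 = -36)
1066*(U(39) + F(8, -31)) = 1066*(-36 + 1/16) = 1066*(-575/16) = -306475/8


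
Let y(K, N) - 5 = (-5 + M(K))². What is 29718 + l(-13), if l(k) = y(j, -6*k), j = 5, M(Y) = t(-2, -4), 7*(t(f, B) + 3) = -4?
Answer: 1460027/49 ≈ 29796.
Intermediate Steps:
t(f, B) = -25/7 (t(f, B) = -3 + (⅐)*(-4) = -3 - 4/7 = -25/7)
M(Y) = -25/7
y(K, N) = 3845/49 (y(K, N) = 5 + (-5 - 25/7)² = 5 + (-60/7)² = 5 + 3600/49 = 3845/49)
l(k) = 3845/49
29718 + l(-13) = 29718 + 3845/49 = 1460027/49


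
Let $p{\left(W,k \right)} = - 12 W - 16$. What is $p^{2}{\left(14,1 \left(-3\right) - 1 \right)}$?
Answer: $33856$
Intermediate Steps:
$p{\left(W,k \right)} = -16 - 12 W$
$p^{2}{\left(14,1 \left(-3\right) - 1 \right)} = \left(-16 - 168\right)^{2} = \left(-184\right)^{2} = 33856$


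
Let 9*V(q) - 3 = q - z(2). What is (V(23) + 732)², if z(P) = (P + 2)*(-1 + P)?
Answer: 43692100/81 ≈ 5.3941e+5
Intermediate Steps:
z(P) = (-1 + P)*(2 + P) (z(P) = (2 + P)*(-1 + P) = (-1 + P)*(2 + P))
V(q) = -⅑ + q/9 (V(q) = ⅓ + (q - (-2 + 2 + 2²))/9 = ⅓ + (q - (-2 + 2 + 4))/9 = ⅓ + (q - 1*4)/9 = ⅓ + (q - 4)/9 = ⅓ + (-4 + q)/9 = ⅓ + (-4/9 + q/9) = -⅑ + q/9)
(V(23) + 732)² = ((-⅑ + (⅑)*23) + 732)² = ((-⅑ + 23/9) + 732)² = (22/9 + 732)² = (6610/9)² = 43692100/81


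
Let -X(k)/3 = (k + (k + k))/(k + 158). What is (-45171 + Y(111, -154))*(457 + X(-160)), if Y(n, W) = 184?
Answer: 11831581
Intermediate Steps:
X(k) = -9*k/(158 + k) (X(k) = -3*(k + (k + k))/(k + 158) = -3*(k + 2*k)/(158 + k) = -3*3*k/(158 + k) = -9*k/(158 + k))
(-45171 + Y(111, -154))*(457 + X(-160)) = (-45171 + 184)*(457 - 9*(-160)/(158 - 160)) = -44987*(457 - 9*(-160)/(-2)) = -44987*(457 - 9*(-160)*(-1/2)) = -44987*(457 - 720) = -44987*(-263) = 11831581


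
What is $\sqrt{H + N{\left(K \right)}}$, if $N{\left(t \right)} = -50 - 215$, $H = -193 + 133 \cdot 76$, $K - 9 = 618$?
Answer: $5 \sqrt{386} \approx 98.234$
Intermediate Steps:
$K = 627$ ($K = 9 + 618 = 627$)
$H = 9915$ ($H = -193 + 10108 = 9915$)
$N{\left(t \right)} = -265$
$\sqrt{H + N{\left(K \right)}} = \sqrt{9915 - 265} = \sqrt{9650} = 5 \sqrt{386}$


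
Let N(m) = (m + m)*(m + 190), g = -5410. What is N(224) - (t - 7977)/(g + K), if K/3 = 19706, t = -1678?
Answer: 9961339831/53708 ≈ 1.8547e+5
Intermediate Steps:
K = 59118 (K = 3*19706 = 59118)
N(m) = 2*m*(190 + m) (N(m) = (2*m)*(190 + m) = 2*m*(190 + m))
N(224) - (t - 7977)/(g + K) = 2*224*(190 + 224) - (-1678 - 7977)/(-5410 + 59118) = 2*224*414 - (-9655)/53708 = 185472 - (-9655)/53708 = 185472 - 1*(-9655/53708) = 185472 + 9655/53708 = 9961339831/53708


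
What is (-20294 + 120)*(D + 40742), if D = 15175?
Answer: -1128069558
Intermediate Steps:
(-20294 + 120)*(D + 40742) = (-20294 + 120)*(15175 + 40742) = -20174*55917 = -1128069558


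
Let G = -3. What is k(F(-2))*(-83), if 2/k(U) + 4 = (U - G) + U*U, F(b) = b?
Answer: -166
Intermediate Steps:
k(U) = 2/(-1 + U + U**2) (k(U) = 2/(-4 + ((U - 1*(-3)) + U*U)) = 2/(-4 + ((U + 3) + U**2)) = 2/(-4 + ((3 + U) + U**2)) = 2/(-4 + (3 + U + U**2)) = 2/(-1 + U + U**2))
k(F(-2))*(-83) = (2/(-1 - 2 + (-2)**2))*(-83) = (2/(-1 - 2 + 4))*(-83) = (2/1)*(-83) = (2*1)*(-83) = 2*(-83) = -166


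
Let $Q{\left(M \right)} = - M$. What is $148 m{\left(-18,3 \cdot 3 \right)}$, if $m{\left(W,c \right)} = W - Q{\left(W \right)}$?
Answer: $-5328$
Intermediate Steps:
$m{\left(W,c \right)} = 2 W$ ($m{\left(W,c \right)} = W - - W = W + W = 2 W$)
$148 m{\left(-18,3 \cdot 3 \right)} = 148 \cdot 2 \left(-18\right) = 148 \left(-36\right) = -5328$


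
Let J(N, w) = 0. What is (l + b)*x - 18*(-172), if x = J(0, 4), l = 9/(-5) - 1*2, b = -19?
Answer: 3096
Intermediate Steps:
l = -19/5 (l = 9*(-⅕) - 2 = -9/5 - 2 = -19/5 ≈ -3.8000)
x = 0
(l + b)*x - 18*(-172) = (-19/5 - 19)*0 - 18*(-172) = -114/5*0 - 1*(-3096) = 0 + 3096 = 3096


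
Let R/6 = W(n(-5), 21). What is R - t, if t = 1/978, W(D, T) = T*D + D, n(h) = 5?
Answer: 645479/978 ≈ 660.00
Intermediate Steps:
W(D, T) = D + D*T (W(D, T) = D*T + D = D + D*T)
t = 1/978 ≈ 0.0010225
R = 660 (R = 6*(5*(1 + 21)) = 6*(5*22) = 6*110 = 660)
R - t = 660 - 1*1/978 = 660 - 1/978 = 645479/978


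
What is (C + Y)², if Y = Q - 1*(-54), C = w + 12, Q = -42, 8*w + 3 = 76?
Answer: 70225/64 ≈ 1097.3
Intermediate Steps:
w = 73/8 (w = -3/8 + (⅛)*76 = -3/8 + 19/2 = 73/8 ≈ 9.1250)
C = 169/8 (C = 73/8 + 12 = 169/8 ≈ 21.125)
Y = 12 (Y = -42 - 1*(-54) = -42 + 54 = 12)
(C + Y)² = (169/8 + 12)² = (265/8)² = 70225/64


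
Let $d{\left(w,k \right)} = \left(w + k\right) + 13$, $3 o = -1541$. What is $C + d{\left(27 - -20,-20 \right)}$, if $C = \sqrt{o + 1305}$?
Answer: $40 + \frac{\sqrt{7122}}{3} \approx 68.131$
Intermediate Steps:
$o = - \frac{1541}{3}$ ($o = \frac{1}{3} \left(-1541\right) = - \frac{1541}{3} \approx -513.67$)
$d{\left(w,k \right)} = 13 + k + w$ ($d{\left(w,k \right)} = \left(k + w\right) + 13 = 13 + k + w$)
$C = \frac{\sqrt{7122}}{3}$ ($C = \sqrt{- \frac{1541}{3} + 1305} = \sqrt{\frac{2374}{3}} = \frac{\sqrt{7122}}{3} \approx 28.131$)
$C + d{\left(27 - -20,-20 \right)} = \frac{\sqrt{7122}}{3} + \left(13 - 20 + \left(27 - -20\right)\right) = \frac{\sqrt{7122}}{3} + \left(13 - 20 + \left(27 + 20\right)\right) = \frac{\sqrt{7122}}{3} + \left(13 - 20 + 47\right) = \frac{\sqrt{7122}}{3} + 40 = 40 + \frac{\sqrt{7122}}{3}$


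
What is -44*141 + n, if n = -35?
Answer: -6239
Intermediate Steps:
-44*141 + n = -44*141 - 35 = -6204 - 35 = -6239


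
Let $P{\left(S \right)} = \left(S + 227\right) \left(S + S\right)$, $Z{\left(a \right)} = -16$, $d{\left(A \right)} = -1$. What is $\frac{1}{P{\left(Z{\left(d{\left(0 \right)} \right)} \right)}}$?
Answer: $- \frac{1}{6752} \approx -0.0001481$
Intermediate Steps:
$P{\left(S \right)} = 2 S \left(227 + S\right)$ ($P{\left(S \right)} = \left(227 + S\right) 2 S = 2 S \left(227 + S\right)$)
$\frac{1}{P{\left(Z{\left(d{\left(0 \right)} \right)} \right)}} = \frac{1}{2 \left(-16\right) \left(227 - 16\right)} = \frac{1}{2 \left(-16\right) 211} = \frac{1}{-6752} = - \frac{1}{6752}$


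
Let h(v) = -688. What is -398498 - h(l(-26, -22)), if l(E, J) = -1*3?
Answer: -397810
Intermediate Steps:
l(E, J) = -3
-398498 - h(l(-26, -22)) = -398498 - 1*(-688) = -398498 + 688 = -397810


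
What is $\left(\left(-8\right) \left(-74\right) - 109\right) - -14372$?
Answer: $14855$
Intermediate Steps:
$\left(\left(-8\right) \left(-74\right) - 109\right) - -14372 = \left(592 - 109\right) + 14372 = 483 + 14372 = 14855$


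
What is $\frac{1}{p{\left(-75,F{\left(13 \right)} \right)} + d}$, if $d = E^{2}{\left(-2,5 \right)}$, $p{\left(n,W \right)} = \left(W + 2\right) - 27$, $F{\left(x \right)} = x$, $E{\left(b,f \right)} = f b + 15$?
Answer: $\frac{1}{13} \approx 0.076923$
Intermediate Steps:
$E{\left(b,f \right)} = 15 + b f$ ($E{\left(b,f \right)} = b f + 15 = 15 + b f$)
$p{\left(n,W \right)} = -25 + W$ ($p{\left(n,W \right)} = \left(2 + W\right) - 27 = -25 + W$)
$d = 25$ ($d = \left(15 - 10\right)^{2} = 5^{2} = 25$)
$\frac{1}{p{\left(-75,F{\left(13 \right)} \right)} + d} = \frac{1}{\left(-25 + 13\right) + 25} = \frac{1}{-12 + 25} = \frac{1}{13}$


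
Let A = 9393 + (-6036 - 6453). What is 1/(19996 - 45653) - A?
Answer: 79434071/25657 ≈ 3096.0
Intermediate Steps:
A = -3096 (A = 9393 - 12489 = -3096)
1/(19996 - 45653) - A = 1/(19996 - 45653) - 1*(-3096) = 1/(-25657) + 3096 = -1/25657 + 3096 = 79434071/25657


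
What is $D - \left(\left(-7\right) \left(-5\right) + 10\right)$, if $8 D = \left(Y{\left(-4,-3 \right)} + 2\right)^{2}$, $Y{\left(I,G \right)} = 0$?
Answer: $- \frac{89}{2} \approx -44.5$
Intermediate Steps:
$D = \frac{1}{2}$ ($D = \frac{\left(0 + 2\right)^{2}}{8} = \frac{2^{2}}{8} = \frac{1}{8} \cdot 4 = \frac{1}{2} \approx 0.5$)
$D - \left(\left(-7\right) \left(-5\right) + 10\right) = \frac{1}{2} - \left(\left(-7\right) \left(-5\right) + 10\right) = \frac{1}{2} - \left(35 + 10\right) = \frac{1}{2} - 45 = - \frac{89}{2}$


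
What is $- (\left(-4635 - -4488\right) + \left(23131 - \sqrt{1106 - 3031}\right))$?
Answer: $-22984 + 5 i \sqrt{77} \approx -22984.0 + 43.875 i$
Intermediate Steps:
$- (\left(-4635 - -4488\right) + \left(23131 - \sqrt{1106 - 3031}\right)) = - (\left(-4635 + 4488\right) + \left(23131 - \sqrt{-1925}\right)) = - (-147 + \left(23131 - 5 i \sqrt{77}\right)) = - (22984 - 5 i \sqrt{77}) = -22984 + 5 i \sqrt{77}$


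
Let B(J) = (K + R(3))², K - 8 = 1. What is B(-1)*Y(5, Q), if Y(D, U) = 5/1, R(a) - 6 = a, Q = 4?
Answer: 1620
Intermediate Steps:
R(a) = 6 + a
Y(D, U) = 5 (Y(D, U) = 5*1 = 5)
K = 9 (K = 8 + 1 = 9)
B(J) = 324 (B(J) = (9 + (6 + 3))² = (9 + 9)² = 18² = 324)
B(-1)*Y(5, Q) = 324*5 = 1620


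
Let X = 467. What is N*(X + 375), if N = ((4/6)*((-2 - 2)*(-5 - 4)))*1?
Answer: 20208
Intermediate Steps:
N = 24 (N = ((4*(⅙))*(-4*(-9)))*1 = ((⅔)*36)*1 = 24*1 = 24)
N*(X + 375) = 24*(467 + 375) = 24*842 = 20208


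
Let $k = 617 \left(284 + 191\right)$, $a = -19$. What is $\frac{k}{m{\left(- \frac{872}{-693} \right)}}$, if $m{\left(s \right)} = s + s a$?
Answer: $- \frac{22566775}{1744} \approx -12940.0$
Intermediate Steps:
$m{\left(s \right)} = - 18 s$ ($m{\left(s \right)} = s + s \left(-19\right) = s - 19 s = - 18 s$)
$k = 293075$ ($k = 617 \cdot 475 = 293075$)
$\frac{k}{m{\left(- \frac{872}{-693} \right)}} = \frac{293075}{\left(-18\right) \left(- \frac{872}{-693}\right)} = \frac{293075}{\left(-18\right) \left(\left(-872\right) \left(- \frac{1}{693}\right)\right)} = \frac{293075}{\left(-18\right) \frac{872}{693}} = \frac{293075}{- \frac{1744}{77}} = 293075 \left(- \frac{77}{1744}\right) = - \frac{22566775}{1744}$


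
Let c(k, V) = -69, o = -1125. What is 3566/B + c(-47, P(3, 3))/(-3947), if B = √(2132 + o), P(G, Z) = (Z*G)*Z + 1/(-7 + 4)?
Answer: 69/3947 + 3566*√1007/1007 ≈ 112.39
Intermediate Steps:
P(G, Z) = -⅓ + G*Z² (P(G, Z) = (G*Z)*Z + 1/(-3) = G*Z² - ⅓ = -⅓ + G*Z²)
B = √1007 (B = √(2132 - 1125) = √1007 ≈ 31.733)
3566/B + c(-47, P(3, 3))/(-3947) = 3566/(√1007) - 69/(-3947) = 3566*(√1007/1007) - 69*(-1/3947) = 3566*√1007/1007 + 69/3947 = 69/3947 + 3566*√1007/1007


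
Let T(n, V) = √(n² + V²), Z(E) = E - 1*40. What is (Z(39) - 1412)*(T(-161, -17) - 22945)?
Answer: 32421285 - 1413*√26210 ≈ 3.2193e+7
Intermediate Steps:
Z(E) = -40 + E (Z(E) = E - 40 = -40 + E)
T(n, V) = √(V² + n²)
(Z(39) - 1412)*(T(-161, -17) - 22945) = ((-40 + 39) - 1412)*(√((-17)² + (-161)²) - 22945) = (-1 - 1412)*(√(289 + 25921) - 22945) = -1413*(√26210 - 22945) = -1413*(-22945 + √26210) = 32421285 - 1413*√26210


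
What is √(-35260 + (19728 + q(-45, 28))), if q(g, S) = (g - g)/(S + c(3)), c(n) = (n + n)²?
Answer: 2*I*√3883 ≈ 124.63*I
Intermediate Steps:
c(n) = 4*n² (c(n) = (2*n)² = 4*n²)
q(g, S) = 0 (q(g, S) = (g - g)/(S + 4*3²) = 0/(S + 4*9) = 0/(S + 36) = 0/(36 + S) = 0)
√(-35260 + (19728 + q(-45, 28))) = √(-35260 + (19728 + 0)) = √(-35260 + 19728) = √(-15532) = 2*I*√3883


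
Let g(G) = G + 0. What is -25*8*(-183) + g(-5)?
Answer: 36595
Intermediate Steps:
g(G) = G
-25*8*(-183) + g(-5) = -25*8*(-183) - 5 = -200*(-183) - 5 = 36600 - 5 = 36595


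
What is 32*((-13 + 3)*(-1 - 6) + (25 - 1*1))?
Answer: 3008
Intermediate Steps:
32*((-13 + 3)*(-1 - 6) + (25 - 1*1)) = 32*(-10*(-7) + (25 - 1)) = 32*(70 + 24) = 32*94 = 3008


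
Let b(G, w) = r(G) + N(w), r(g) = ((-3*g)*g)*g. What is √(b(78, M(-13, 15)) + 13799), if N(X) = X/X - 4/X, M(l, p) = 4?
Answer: I*√1409857 ≈ 1187.4*I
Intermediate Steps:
r(g) = -3*g³ (r(g) = (-3*g²)*g = -3*g³)
N(X) = 1 - 4/X
b(G, w) = -3*G³ + (-4 + w)/w
√(b(78, M(-13, 15)) + 13799) = √((1 - 4/4 - 3*78³) + 13799) = √((1 - 4*¼ - 3*474552) + 13799) = √((1 - 1 - 1423656) + 13799) = √(-1423656 + 13799) = √(-1409857) = I*√1409857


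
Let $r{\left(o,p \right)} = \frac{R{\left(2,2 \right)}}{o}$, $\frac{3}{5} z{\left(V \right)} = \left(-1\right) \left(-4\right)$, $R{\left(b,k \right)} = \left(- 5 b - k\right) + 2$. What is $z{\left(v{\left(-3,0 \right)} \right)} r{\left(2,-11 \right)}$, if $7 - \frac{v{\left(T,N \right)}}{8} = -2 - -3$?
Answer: $- \frac{100}{3} \approx -33.333$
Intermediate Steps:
$R{\left(b,k \right)} = 2 - k - 5 b$ ($R{\left(b,k \right)} = \left(- k - 5 b\right) + 2 = 2 - k - 5 b$)
$v{\left(T,N \right)} = 48$ ($v{\left(T,N \right)} = 56 - 8 \left(-2 - -3\right) = 56 - 8 \left(-2 + 3\right) = 56 - 8 = 48$)
$z{\left(V \right)} = \frac{20}{3}$ ($z{\left(V \right)} = \frac{5 \left(\left(-1\right) \left(-4\right)\right)}{3} = \frac{5}{3} \cdot 4 = \frac{20}{3}$)
$r{\left(o,p \right)} = - \frac{10}{o}$ ($r{\left(o,p \right)} = \frac{2 - 2 - 10}{o} = - \frac{10}{o}$)
$z{\left(v{\left(-3,0 \right)} \right)} r{\left(2,-11 \right)} = \frac{20 \left(- \frac{10}{2}\right)}{3} = \frac{20 \left(\left(-10\right) \frac{1}{2}\right)}{3} = \frac{20}{3} \left(-5\right) = - \frac{100}{3}$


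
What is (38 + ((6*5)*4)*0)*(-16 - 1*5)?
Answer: -798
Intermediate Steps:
(38 + ((6*5)*4)*0)*(-16 - 1*5) = (38 + (30*4)*0)*(-16 - 5) = (38 + 120*0)*(-21) = (38 + 0)*(-21) = 38*(-21) = -798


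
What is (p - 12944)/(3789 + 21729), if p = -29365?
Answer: -14103/8506 ≈ -1.6580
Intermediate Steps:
(p - 12944)/(3789 + 21729) = (-29365 - 12944)/(3789 + 21729) = -42309/25518 = -42309*1/25518 = -14103/8506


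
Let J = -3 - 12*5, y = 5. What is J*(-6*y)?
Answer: 1890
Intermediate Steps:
J = -63 (J = -3 - 60 = -63)
J*(-6*y) = -(-378)*5 = -63*(-30) = 1890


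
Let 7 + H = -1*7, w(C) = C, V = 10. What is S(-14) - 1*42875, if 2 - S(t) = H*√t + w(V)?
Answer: -42883 + 14*I*√14 ≈ -42883.0 + 52.383*I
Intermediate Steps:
H = -14 (H = -7 - 1*7 = -7 - 7 = -14)
S(t) = -8 + 14*√t (S(t) = 2 - (-14*√t + 10) = 2 - (10 - 14*√t) = 2 + (-10 + 14*√t) = -8 + 14*√t)
S(-14) - 1*42875 = (-8 + 14*√(-14)) - 1*42875 = (-8 + 14*(I*√14)) - 42875 = (-8 + 14*I*√14) - 42875 = -42883 + 14*I*√14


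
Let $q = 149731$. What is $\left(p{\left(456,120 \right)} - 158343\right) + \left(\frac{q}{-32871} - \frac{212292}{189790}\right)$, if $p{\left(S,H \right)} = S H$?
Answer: $- \frac{323248252861946}{3119293545} \approx -1.0363 \cdot 10^{5}$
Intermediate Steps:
$p{\left(S,H \right)} = H S$
$\left(p{\left(456,120 \right)} - 158343\right) + \left(\frac{q}{-32871} - \frac{212292}{189790}\right) = \left(120 \cdot 456 - 158343\right) + \left(\frac{149731}{-32871} - \frac{212292}{189790}\right) = \left(54720 - 158343\right) + \left(149731 \left(- \frac{1}{32871}\right) - \frac{106146}{94895}\right) = -103623 - \frac{17697848411}{3119293545} = - \frac{323248252861946}{3119293545}$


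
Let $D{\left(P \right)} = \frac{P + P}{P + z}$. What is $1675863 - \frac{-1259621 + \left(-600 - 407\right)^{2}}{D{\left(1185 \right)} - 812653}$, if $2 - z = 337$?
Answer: $\frac{28940166245666}{17268817} \approx 1.6759 \cdot 10^{6}$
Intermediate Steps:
$z = -335$ ($z = 2 - 337 = -335$)
$D{\left(P \right)} = \frac{2 P}{-335 + P}$ ($D{\left(P \right)} = \frac{P + P}{P - 335} = \frac{2 P}{-335 + P}$)
$1675863 - \frac{-1259621 + \left(-600 - 407\right)^{2}}{D{\left(1185 \right)} - 812653} = 1675863 - \frac{-1259621 + \left(-600 - 407\right)^{2}}{2 \cdot 1185 \frac{1}{-335 + 1185} - 812653} = 1675863 - \frac{-1259621 + \left(-1007\right)^{2}}{2 \cdot 1185 \cdot \frac{1}{850} - 812653} = 1675863 - \frac{-1259621 + 1014049}{2 \cdot 1185 \cdot \frac{1}{850} - 812653} = 1675863 - - \frac{245572}{\frac{237}{85} - 812653} = 1675863 - - \frac{245572}{- \frac{69075268}{85}} = 1675863 - \left(-245572\right) \left(- \frac{85}{69075268}\right) = 1675863 - \frac{5218405}{17268817} = \frac{28940166245666}{17268817}$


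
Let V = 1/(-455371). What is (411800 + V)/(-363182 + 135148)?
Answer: -187521777799/103840070614 ≈ -1.8059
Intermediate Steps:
V = -1/455371 ≈ -2.1960e-6
(411800 + V)/(-363182 + 135148) = (411800 - 1/455371)/(-363182 + 135148) = (187521777799/455371)/(-228034) = (187521777799/455371)*(-1/228034) = -187521777799/103840070614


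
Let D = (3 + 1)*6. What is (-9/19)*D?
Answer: -216/19 ≈ -11.368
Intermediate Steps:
D = 24 (D = 4*6 = 24)
(-9/19)*D = -9/19*24 = -216/19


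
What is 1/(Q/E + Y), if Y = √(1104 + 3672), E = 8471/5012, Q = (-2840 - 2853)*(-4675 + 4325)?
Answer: 10574625242825/12466673699609613923 - 71757841*√1194/49866694798438455692 ≈ 8.4818e-7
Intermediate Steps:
Q = 1992550 (Q = -5693*(-350) = 1992550)
E = 8471/5012 (E = 8471*(1/5012) = 8471/5012 ≈ 1.6901)
Y = 2*√1194 (Y = √4776 = 2*√1194 ≈ 69.109)
1/(Q/E + Y) = 1/(1992550/(8471/5012) + 2*√1194) = 1/(1992550*(5012/8471) + 2*√1194) = 1/(9986660600/8471 + 2*√1194)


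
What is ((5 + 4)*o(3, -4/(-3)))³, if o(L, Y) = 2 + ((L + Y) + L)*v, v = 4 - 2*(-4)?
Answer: 531441000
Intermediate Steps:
v = 12 (v = 4 + 8 = 12)
o(L, Y) = 2 + 12*Y + 24*L (o(L, Y) = 2 + ((L + Y) + L)*12 = 2 + (Y + 2*L)*12 = 2 + (12*Y + 24*L) = 2 + 12*Y + 24*L)
((5 + 4)*o(3, -4/(-3)))³ = ((5 + 4)*(2 + 12*(-4/(-3)) + 24*3))³ = (9*(2 + 12*(-4*(-⅓)) + 72))³ = (9*(2 + 12*(4/3) + 72))³ = (9*(2 + 16 + 72))³ = (9*90)³ = 810³ = 531441000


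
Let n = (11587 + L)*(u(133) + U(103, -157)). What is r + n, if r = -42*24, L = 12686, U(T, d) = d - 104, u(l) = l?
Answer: -3107952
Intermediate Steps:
U(T, d) = -104 + d
n = -3106944 (n = (11587 + 12686)*(133 + (-104 - 157)) = 24273*(133 - 261) = 24273*(-128) = -3106944)
r = -1008
r + n = -1008 - 3106944 = -3107952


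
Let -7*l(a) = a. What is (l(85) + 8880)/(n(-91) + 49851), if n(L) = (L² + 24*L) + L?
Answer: 62075/390999 ≈ 0.15876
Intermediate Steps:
n(L) = L² + 25*L
l(a) = -a/7
(l(85) + 8880)/(n(-91) + 49851) = (-⅐*85 + 8880)/(-91*(25 - 91) + 49851) = (-85/7 + 8880)/(-91*(-66) + 49851) = 62075/(7*(6006 + 49851)) = (62075/7)/55857 = (62075/7)*(1/55857) = 62075/390999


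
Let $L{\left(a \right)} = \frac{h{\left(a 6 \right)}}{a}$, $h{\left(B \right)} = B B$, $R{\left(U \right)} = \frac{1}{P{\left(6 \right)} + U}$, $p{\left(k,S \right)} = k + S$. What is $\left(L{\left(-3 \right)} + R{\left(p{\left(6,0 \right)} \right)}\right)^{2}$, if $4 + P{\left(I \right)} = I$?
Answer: $\frac{744769}{64} \approx 11637.0$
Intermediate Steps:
$P{\left(I \right)} = -4 + I$
$p{\left(k,S \right)} = S + k$
$R{\left(U \right)} = \frac{1}{2 + U}$ ($R{\left(U \right)} = \frac{1}{\left(-4 + 6\right) + U} = \frac{1}{2 + U}$)
$h{\left(B \right)} = B^{2}$
$L{\left(a \right)} = 36 a$ ($L{\left(a \right)} = \frac{\left(a 6\right)^{2}}{a} = \frac{\left(6 a\right)^{2}}{a} = \frac{36 a^{2}}{a} = 36 a$)
$\left(L{\left(-3 \right)} + R{\left(p{\left(6,0 \right)} \right)}\right)^{2} = \left(36 \left(-3\right) + \frac{1}{2 + \left(0 + 6\right)}\right)^{2} = \left(-108 + \frac{1}{2 + 6}\right)^{2} = \left(-108 + \frac{1}{8}\right)^{2} = \left(- \frac{863}{8}\right)^{2} = \frac{744769}{64}$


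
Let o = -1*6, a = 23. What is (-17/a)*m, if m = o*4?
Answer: 408/23 ≈ 17.739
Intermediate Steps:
o = -6
m = -24 (m = -6*4 = -24)
(-17/a)*m = -17/23*(-24) = 408/23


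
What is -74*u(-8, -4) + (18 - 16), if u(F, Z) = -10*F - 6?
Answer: -5474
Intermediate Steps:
u(F, Z) = -6 - 10*F
-74*u(-8, -4) + (18 - 16) = -74*(-6 - 10*(-8)) + (18 - 16) = -74*(-6 + 80) + 2 = -74*74 + 2 = -5476 + 2 = -5474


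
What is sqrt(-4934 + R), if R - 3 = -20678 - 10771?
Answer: 2*I*sqrt(9095) ≈ 190.74*I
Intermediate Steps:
R = -31446 (R = 3 + (-20678 - 10771) = 3 - 31449 = -31446)
sqrt(-4934 + R) = sqrt(-4934 - 31446) = sqrt(-36380) = 2*I*sqrt(9095)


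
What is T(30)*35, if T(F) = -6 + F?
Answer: 840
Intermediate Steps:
T(30)*35 = (-6 + 30)*35 = 24*35 = 840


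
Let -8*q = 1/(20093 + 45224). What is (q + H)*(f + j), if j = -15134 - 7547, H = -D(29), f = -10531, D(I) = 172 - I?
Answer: 620422154647/130634 ≈ 4.7493e+6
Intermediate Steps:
H = -143 (H = -(172 - 1*29) = -(172 - 29) = -1*143 = -143)
j = -22681
q = -1/522536 (q = -1/(8*(20093 + 45224)) = -⅛/65317 = -⅛*1/65317 = -1/522536 ≈ -1.9137e-6)
(q + H)*(f + j) = (-1/522536 - 143)*(-10531 - 22681) = -74722649/522536*(-33212) = 620422154647/130634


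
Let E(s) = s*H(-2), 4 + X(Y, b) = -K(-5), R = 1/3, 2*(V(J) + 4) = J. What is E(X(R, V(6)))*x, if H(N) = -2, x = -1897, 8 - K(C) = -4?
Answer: -60704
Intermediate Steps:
V(J) = -4 + J/2
K(C) = 12 (K(C) = 8 - 1*(-4) = 8 + 4 = 12)
R = ⅓ ≈ 0.33333
X(Y, b) = -16 (X(Y, b) = -4 - 1*12 = -4 - 12 = -16)
E(s) = -2*s (E(s) = s*(-2) = -2*s)
E(X(R, V(6)))*x = -2*(-16)*(-1897) = 32*(-1897) = -60704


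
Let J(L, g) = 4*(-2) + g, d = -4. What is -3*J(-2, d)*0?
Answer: 0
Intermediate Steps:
J(L, g) = -8 + g
-3*J(-2, d)*0 = -3*(-8 - 4)*0 = -3*(-12)*0 = 36*0 = 0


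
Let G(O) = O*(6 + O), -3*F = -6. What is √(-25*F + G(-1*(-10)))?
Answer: √110 ≈ 10.488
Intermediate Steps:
F = 2 (F = -⅓*(-6) = 2)
√(-25*F + G(-1*(-10))) = √(-25*2 + (-1*(-10))*(6 - 1*(-10))) = √(-25*2 + 10*(6 + 10)) = √(-50 + 10*16) = √(-50 + 160) = √110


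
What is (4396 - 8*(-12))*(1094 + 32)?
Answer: 5057992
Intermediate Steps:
(4396 - 8*(-12))*(1094 + 32) = (4396 + 96)*1126 = 4492*1126 = 5057992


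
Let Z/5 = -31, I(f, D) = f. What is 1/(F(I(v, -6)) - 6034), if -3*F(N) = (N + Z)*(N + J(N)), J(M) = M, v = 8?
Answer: -1/5250 ≈ -0.00019048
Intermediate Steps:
Z = -155 (Z = 5*(-31) = -155)
F(N) = -2*N*(-155 + N)/3 (F(N) = -(N - 155)*(N + N)/3 = -(-155 + N)*2*N/3 = -2*N*(-155 + N)/3)
1/(F(I(v, -6)) - 6034) = 1/((⅔)*8*(155 - 1*8) - 6034) = 1/((⅔)*8*(155 - 8) - 6034) = 1/((⅔)*8*147 - 6034) = 1/(784 - 6034) = 1/(-5250) = -1/5250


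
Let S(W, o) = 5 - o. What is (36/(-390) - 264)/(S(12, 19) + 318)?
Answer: -8583/9880 ≈ -0.86872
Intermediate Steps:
(36/(-390) - 264)/(S(12, 19) + 318) = (36/(-390) - 264)/((5 - 1*19) + 318) = (36*(-1/390) - 264)/((5 - 19) + 318) = (-6/65 - 264)/(-14 + 318) = -17166/65/304 = -17166/65*1/304 = -8583/9880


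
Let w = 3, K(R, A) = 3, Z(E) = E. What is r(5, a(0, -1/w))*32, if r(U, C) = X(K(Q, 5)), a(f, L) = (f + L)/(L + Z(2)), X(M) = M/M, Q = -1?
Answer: 32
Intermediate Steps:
X(M) = 1
a(f, L) = (L + f)/(2 + L) (a(f, L) = (f + L)/(L + 2) = (L + f)/(2 + L))
r(U, C) = 1
r(5, a(0, -1/w))*32 = 1*32 = 32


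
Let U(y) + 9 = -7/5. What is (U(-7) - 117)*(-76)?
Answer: 48412/5 ≈ 9682.4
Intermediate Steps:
U(y) = -52/5 (U(y) = -9 - 7/5 = -52/5)
(U(-7) - 117)*(-76) = (-52/5 - 117)*(-76) = -637/5*(-76) = 48412/5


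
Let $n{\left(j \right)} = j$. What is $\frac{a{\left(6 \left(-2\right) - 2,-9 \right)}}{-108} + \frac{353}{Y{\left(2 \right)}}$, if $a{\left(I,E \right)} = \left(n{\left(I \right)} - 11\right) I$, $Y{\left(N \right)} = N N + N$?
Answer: $\frac{1501}{27} \approx 55.593$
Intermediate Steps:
$Y{\left(N \right)} = N + N^{2}$ ($Y{\left(N \right)} = N^{2} + N = N + N^{2}$)
$a{\left(I,E \right)} = I \left(-11 + I\right)$ ($a{\left(I,E \right)} = \left(I - 11\right) I = \left(-11 + I\right) I = I \left(-11 + I\right)$)
$\frac{a{\left(6 \left(-2\right) - 2,-9 \right)}}{-108} + \frac{353}{Y{\left(2 \right)}} = \frac{\left(6 \left(-2\right) - 2\right) \left(-11 + \left(6 \left(-2\right) - 2\right)\right)}{-108} + \frac{353}{2 \left(1 + 2\right)} = \left(-12 - 2\right) \left(-11 - 14\right) \left(- \frac{1}{108}\right) + \frac{353}{2 \cdot 3} = - 14 \left(-11 - 14\right) \left(- \frac{1}{108}\right) + \frac{353}{6} = \left(-14\right) \left(-25\right) \left(- \frac{1}{108}\right) + 353 \cdot \frac{1}{6} = 350 \left(- \frac{1}{108}\right) + \frac{353}{6} = - \frac{175}{54} + \frac{353}{6} = \frac{1501}{27}$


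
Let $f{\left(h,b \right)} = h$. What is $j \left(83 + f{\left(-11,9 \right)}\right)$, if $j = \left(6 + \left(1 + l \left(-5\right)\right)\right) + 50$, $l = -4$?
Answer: $5544$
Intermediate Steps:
$j = 77$ ($j = \left(6 + \left(1 - -20\right)\right) + 50 = \left(6 + \left(1 + 20\right)\right) + 50 = \left(6 + 21\right) + 50 = 27 + 50 = 77$)
$j \left(83 + f{\left(-11,9 \right)}\right) = 77 \left(83 - 11\right) = 77 \cdot 72 = 5544$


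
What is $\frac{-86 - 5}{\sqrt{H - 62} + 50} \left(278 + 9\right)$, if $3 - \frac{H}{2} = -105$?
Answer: $- \frac{652925}{1173} + \frac{26117 \sqrt{154}}{2346} \approx -418.48$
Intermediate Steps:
$H = 216$ ($H = 6 - -210 = 6 + 210 = 216$)
$\frac{-86 - 5}{\sqrt{H - 62} + 50} \left(278 + 9\right) = \frac{-86 - 5}{\sqrt{216 - 62} + 50} \left(278 + 9\right) = - \frac{91}{\sqrt{154} + 50} \cdot 287 = - \frac{91}{50 + \sqrt{154}} \cdot 287 = - \frac{26117}{50 + \sqrt{154}}$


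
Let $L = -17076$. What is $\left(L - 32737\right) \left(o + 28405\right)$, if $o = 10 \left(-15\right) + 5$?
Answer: $-1407715380$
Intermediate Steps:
$o = -145$ ($o = -150 + 5 = -145$)
$\left(L - 32737\right) \left(o + 28405\right) = \left(-17076 - 32737\right) \left(-145 + 28405\right) = \left(-49813\right) 28260 = -1407715380$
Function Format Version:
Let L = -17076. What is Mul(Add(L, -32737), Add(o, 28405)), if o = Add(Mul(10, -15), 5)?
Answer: -1407715380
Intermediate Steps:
o = -145 (o = Add(-150, 5) = -145)
Mul(Add(L, -32737), Add(o, 28405)) = Mul(Add(-17076, -32737), Add(-145, 28405)) = Mul(-49813, 28260) = -1407715380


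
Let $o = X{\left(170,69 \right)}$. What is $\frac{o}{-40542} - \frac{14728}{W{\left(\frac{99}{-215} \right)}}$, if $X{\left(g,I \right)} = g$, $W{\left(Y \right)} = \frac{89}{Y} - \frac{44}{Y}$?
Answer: $\frac{3283972793}{21791325} \approx 150.7$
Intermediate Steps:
$W{\left(Y \right)} = \frac{45}{Y}$
$o = 170$
$\frac{o}{-40542} - \frac{14728}{W{\left(\frac{99}{-215} \right)}} = \frac{170}{-40542} - \frac{14728}{45 \frac{1}{99 \frac{1}{-215}}} = 170 \left(- \frac{1}{40542}\right) - \frac{14728}{45 \frac{1}{99 \left(- \frac{1}{215}\right)}} = - \frac{85}{20271} - \frac{14728}{45 \frac{1}{- \frac{99}{215}}} = - \frac{85}{20271} - \frac{14728}{45 \left(- \frac{215}{99}\right)} = - \frac{85}{20271} - \frac{14728}{- \frac{1075}{11}} = - \frac{85}{20271} - - \frac{162008}{1075} = - \frac{85}{20271} + \frac{162008}{1075} = \frac{3283972793}{21791325}$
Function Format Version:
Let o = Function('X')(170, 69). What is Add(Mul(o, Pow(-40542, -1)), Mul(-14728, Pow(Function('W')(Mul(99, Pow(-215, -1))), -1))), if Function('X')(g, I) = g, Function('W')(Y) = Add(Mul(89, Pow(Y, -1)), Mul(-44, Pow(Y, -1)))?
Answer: Rational(3283972793, 21791325) ≈ 150.70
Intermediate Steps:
Function('W')(Y) = Mul(45, Pow(Y, -1))
o = 170
Add(Mul(o, Pow(-40542, -1)), Mul(-14728, Pow(Function('W')(Mul(99, Pow(-215, -1))), -1))) = Add(Mul(170, Pow(-40542, -1)), Mul(-14728, Pow(Mul(45, Pow(Mul(99, Pow(-215, -1)), -1)), -1))) = Add(Mul(170, Rational(-1, 40542)), Mul(-14728, Pow(Mul(45, Pow(Mul(99, Rational(-1, 215)), -1)), -1))) = Add(Rational(-85, 20271), Mul(-14728, Pow(Mul(45, Pow(Rational(-99, 215), -1)), -1))) = Add(Rational(-85, 20271), Mul(-14728, Pow(Mul(45, Rational(-215, 99)), -1))) = Add(Rational(-85, 20271), Mul(-14728, Pow(Rational(-1075, 11), -1))) = Add(Rational(-85, 20271), Mul(-14728, Rational(-11, 1075))) = Add(Rational(-85, 20271), Rational(162008, 1075)) = Rational(3283972793, 21791325)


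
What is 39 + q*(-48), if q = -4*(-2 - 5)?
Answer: -1305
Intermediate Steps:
q = 28 (q = -4*(-7) = 28)
39 + q*(-48) = 39 + 28*(-48) = 39 - 1344 = -1305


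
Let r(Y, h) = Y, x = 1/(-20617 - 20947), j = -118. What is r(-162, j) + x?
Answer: -6733369/41564 ≈ -162.00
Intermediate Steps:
x = -1/41564 (x = 1/(-41564) = -1/41564 ≈ -2.4059e-5)
r(-162, j) + x = -162 - 1/41564 = -6733369/41564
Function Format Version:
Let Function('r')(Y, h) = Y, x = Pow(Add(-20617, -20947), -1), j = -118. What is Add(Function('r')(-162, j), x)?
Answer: Rational(-6733369, 41564) ≈ -162.00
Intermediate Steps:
x = Rational(-1, 41564) (x = Pow(-41564, -1) = Rational(-1, 41564) ≈ -2.4059e-5)
Add(Function('r')(-162, j), x) = Add(-162, Rational(-1, 41564)) = Rational(-6733369, 41564)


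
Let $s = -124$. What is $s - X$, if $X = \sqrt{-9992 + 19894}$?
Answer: $-124 - \sqrt{9902} \approx -223.51$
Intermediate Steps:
$X = \sqrt{9902} \approx 99.509$
$s - X = -124 - \sqrt{9902}$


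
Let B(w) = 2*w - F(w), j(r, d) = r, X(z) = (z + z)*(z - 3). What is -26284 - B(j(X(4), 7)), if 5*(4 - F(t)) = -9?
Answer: -131471/5 ≈ -26294.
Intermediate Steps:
F(t) = 29/5 (F(t) = 4 - ⅕*(-9) = 4 + 9/5 = 29/5)
X(z) = 2*z*(-3 + z) (X(z) = (2*z)*(-3 + z) = 2*z*(-3 + z))
B(w) = -29/5 + 2*w (B(w) = 2*w - 1*29/5 = 2*w - 29/5 = -29/5 + 2*w)
-26284 - B(j(X(4), 7)) = -26284 - (-29/5 + 2*(2*4*(-3 + 4))) = -26284 - (-29/5 + 2*(2*4*1)) = -26284 - (-29/5 + 2*8) = -26284 - (-29/5 + 16) = -26284 - 1*51/5 = -26284 - 51/5 = -131471/5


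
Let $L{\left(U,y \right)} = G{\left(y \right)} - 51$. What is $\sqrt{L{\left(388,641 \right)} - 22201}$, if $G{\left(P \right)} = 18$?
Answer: $i \sqrt{22234} \approx 149.11 i$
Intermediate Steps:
$L{\left(U,y \right)} = -33$ ($L{\left(U,y \right)} = 18 - 51 = -33$)
$\sqrt{L{\left(388,641 \right)} - 22201} = \sqrt{-33 - 22201} = \sqrt{-22234} = i \sqrt{22234}$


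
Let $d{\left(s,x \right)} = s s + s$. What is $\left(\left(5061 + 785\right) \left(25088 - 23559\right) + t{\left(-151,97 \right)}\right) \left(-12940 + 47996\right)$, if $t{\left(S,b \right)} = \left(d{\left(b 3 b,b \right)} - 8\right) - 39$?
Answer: $28245679398608$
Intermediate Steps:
$d{\left(s,x \right)} = s + s^{2}$ ($d{\left(s,x \right)} = s^{2} + s = s + s^{2}$)
$t{\left(S,b \right)} = -47 + 3 b^{2} \left(1 + 3 b^{2}\right)$ ($t{\left(S,b \right)} = \left(b 3 b \left(1 + b 3 b\right) - 8\right) - 39 = \left(3 b b \left(1 + 3 b b\right) - 8\right) - 39 = \left(3 b^{2} \left(1 + 3 b^{2}\right) - 8\right) - 39 = \left(-8 + 3 b^{2} \left(1 + 3 b^{2}\right)\right) - 39 = -47 + 3 b^{2} \left(1 + 3 b^{2}\right)$)
$\left(\left(5061 + 785\right) \left(25088 - 23559\right) + t{\left(-151,97 \right)}\right) \left(-12940 + 47996\right) = \left(\left(5061 + 785\right) \left(25088 - 23559\right) + \left(-47 + 3 \cdot 97^{2} + 9 \cdot 97^{4}\right)\right) \left(-12940 + 47996\right) = \left(5846 \cdot 1529 + \left(-47 + 3 \cdot 9409 + 9 \cdot 88529281\right)\right) 35056 = \left(8938534 + \left(-47 + 28227 + 796763529\right)\right) 35056 = \left(8938534 + 796791709\right) 35056 = 805730243 \cdot 35056 = 28245679398608$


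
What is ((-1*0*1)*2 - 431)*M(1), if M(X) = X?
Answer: -431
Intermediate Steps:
((-1*0*1)*2 - 431)*M(1) = ((-1*0*1)*2 - 431)*1 = ((0*1)*2 - 431)*1 = (0*2 - 431)*1 = (0 - 431)*1 = -431*1 = -431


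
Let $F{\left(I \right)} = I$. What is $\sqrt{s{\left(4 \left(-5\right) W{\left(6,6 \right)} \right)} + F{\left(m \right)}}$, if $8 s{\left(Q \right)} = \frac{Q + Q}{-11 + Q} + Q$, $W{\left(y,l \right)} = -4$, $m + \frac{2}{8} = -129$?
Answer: $\frac{i \sqrt{2265477}}{138} \approx 10.907 i$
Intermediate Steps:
$m = - \frac{517}{4}$ ($m = - \frac{1}{4} - 129 = - \frac{517}{4} \approx -129.25$)
$s{\left(Q \right)} = \frac{Q}{8} + \frac{Q}{4 \left(-11 + Q\right)}$ ($s{\left(Q \right)} = \frac{\frac{Q + Q}{-11 + Q} + Q}{8} = \frac{\frac{2 Q}{-11 + Q} + Q}{8} = \frac{Q + \frac{2 Q}{-11 + Q}}{8} = \frac{Q}{8} + \frac{Q}{4 \left(-11 + Q\right)}$)
$\sqrt{s{\left(4 \left(-5\right) W{\left(6,6 \right)} \right)} + F{\left(m \right)}} = \sqrt{\frac{4 \left(-5\right) \left(-4\right) \left(-9 + 4 \left(-5\right) \left(-4\right)\right)}{8 \left(-11 + 4 \left(-5\right) \left(-4\right)\right)} - \frac{517}{4}} = \sqrt{\frac{\left(-20\right) \left(-4\right) \left(-9 - -80\right)}{8 \left(-11 - -80\right)} - \frac{517}{4}} = \sqrt{\frac{1}{8} \cdot 80 \frac{1}{-11 + 80} \left(-9 + 80\right) - \frac{517}{4}} = \sqrt{\frac{1}{8} \cdot 80 \cdot \frac{1}{69} \cdot 71 - \frac{517}{4}} = \sqrt{\frac{710}{69} - \frac{517}{4}} = \sqrt{- \frac{32833}{276}} = \frac{i \sqrt{2265477}}{138}$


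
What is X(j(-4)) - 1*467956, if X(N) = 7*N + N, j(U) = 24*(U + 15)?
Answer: -465844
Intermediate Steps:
j(U) = 360 + 24*U (j(U) = 24*(15 + U) = 360 + 24*U)
X(N) = 8*N
X(j(-4)) - 1*467956 = 8*(360 + 24*(-4)) - 1*467956 = 8*(360 - 96) - 467956 = 8*264 - 467956 = 2112 - 467956 = -465844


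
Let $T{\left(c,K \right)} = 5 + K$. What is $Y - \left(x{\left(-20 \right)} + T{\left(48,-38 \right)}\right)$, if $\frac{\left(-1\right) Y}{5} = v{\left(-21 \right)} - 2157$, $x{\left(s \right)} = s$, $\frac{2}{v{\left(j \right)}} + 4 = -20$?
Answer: $\frac{130061}{12} \approx 10838.0$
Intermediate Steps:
$v{\left(j \right)} = - \frac{1}{12}$ ($v{\left(j \right)} = \frac{2}{-4 - 20} = \frac{2}{-24} = 2 \left(- \frac{1}{24}\right) = - \frac{1}{12}$)
$Y = \frac{129425}{12}$ ($Y = - 5 \left(- \frac{1}{12} - 2157\right) = \left(-5\right) \left(- \frac{25885}{12}\right) = \frac{129425}{12} \approx 10785.0$)
$Y - \left(x{\left(-20 \right)} + T{\left(48,-38 \right)}\right) = \frac{129425}{12} - \left(-20 + \left(5 - 38\right)\right) = \frac{129425}{12} - \left(-20 - 33\right) = \frac{129425}{12} - -53 = \frac{129425}{12} + 53 = \frac{130061}{12}$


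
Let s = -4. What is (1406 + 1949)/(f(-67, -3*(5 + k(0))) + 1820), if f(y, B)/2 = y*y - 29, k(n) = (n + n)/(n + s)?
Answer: 671/2148 ≈ 0.31238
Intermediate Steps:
k(n) = 2*n/(-4 + n) (k(n) = (n + n)/(n - 4) = (2*n)/(-4 + n) = 2*n/(-4 + n))
f(y, B) = -58 + 2*y**2 (f(y, B) = 2*(y*y - 29) = 2*(y**2 - 29) = 2*(-29 + y**2) = -58 + 2*y**2)
(1406 + 1949)/(f(-67, -3*(5 + k(0))) + 1820) = (1406 + 1949)/((-58 + 2*(-67)**2) + 1820) = 3355/((-58 + 2*4489) + 1820) = 3355/((-58 + 8978) + 1820) = 3355/(8920 + 1820) = 3355/10740 = 3355*(1/10740) = 671/2148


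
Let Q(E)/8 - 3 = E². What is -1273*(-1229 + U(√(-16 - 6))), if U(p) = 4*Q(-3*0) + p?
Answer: 1442309 - 1273*I*√22 ≈ 1.4423e+6 - 5970.9*I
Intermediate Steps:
Q(E) = 24 + 8*E²
U(p) = 96 + p (U(p) = 4*(24 + 8*(-3*0)²) + p = 4*(24 + 8*0²) + p = 4*(24 + 8*0) + p = 4*(24 + 0) + p = 4*24 + p = 96 + p)
-1273*(-1229 + U(√(-16 - 6))) = -1273*(-1229 + (96 + √(-16 - 6))) = -1273*(-1229 + (96 + √(-22))) = -1273*(-1229 + (96 + I*√22)) = -1273*(-1133 + I*√22) = 1442309 - 1273*I*√22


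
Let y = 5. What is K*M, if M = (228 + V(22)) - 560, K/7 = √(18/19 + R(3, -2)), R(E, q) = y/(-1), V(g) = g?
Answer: -2170*I*√1463/19 ≈ -4368.5*I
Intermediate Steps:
R(E, q) = -5 (R(E, q) = 5/(-1) = 5*(-1) = -5)
K = 7*I*√1463/19 (K = 7*√(18/19 - 5) = 7*√(-77/19) = 7*(I*√1463/19) = 7*I*√1463/19 ≈ 14.092*I)
M = -310 (M = (228 + 22) - 560 = 250 - 560 = -310)
K*M = (7*I*√1463/19)*(-310) = -2170*I*√1463/19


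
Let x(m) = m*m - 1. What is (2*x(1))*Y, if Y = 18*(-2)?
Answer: 0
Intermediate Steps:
x(m) = -1 + m**2 (x(m) = m**2 - 1 = -1 + m**2)
Y = -36
(2*x(1))*Y = (2*(-1 + 1**2))*(-36) = (2*(-1 + 1))*(-36) = (2*0)*(-36) = 0*(-36) = 0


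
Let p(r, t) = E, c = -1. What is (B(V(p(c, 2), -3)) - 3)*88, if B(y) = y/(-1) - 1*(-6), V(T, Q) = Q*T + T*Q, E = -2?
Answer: -792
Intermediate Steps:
p(r, t) = -2
V(T, Q) = 2*Q*T (V(T, Q) = Q*T + Q*T = 2*Q*T)
B(y) = 6 - y (B(y) = y*(-1) + 6 = -y + 6 = 6 - y)
(B(V(p(c, 2), -3)) - 3)*88 = ((6 - 2*(-3)*(-2)) - 3)*88 = ((6 - 1*12) - 3)*88 = ((6 - 12) - 3)*88 = (-6 - 3)*88 = -9*88 = -792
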